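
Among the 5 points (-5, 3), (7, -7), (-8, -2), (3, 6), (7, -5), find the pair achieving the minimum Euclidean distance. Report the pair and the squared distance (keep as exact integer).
Pair = ((7, -7), (7, -5)); squared distance = 4

Compute all C(5, 2) = 10 pairwise squared distances (x_i − x_j)² + (y_i − y_j)². The minimum is 4, attained by the pair ((7, -7), (7, -5)).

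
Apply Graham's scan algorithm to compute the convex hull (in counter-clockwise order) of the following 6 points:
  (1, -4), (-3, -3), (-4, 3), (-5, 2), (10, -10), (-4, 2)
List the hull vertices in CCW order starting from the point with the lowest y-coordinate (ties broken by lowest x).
Hull (CCW) = [(10, -10), (-4, 3), (-5, 2), (-3, -3)]

Graham scan procedure:
  1. Find the pivot p₀ = point with lowest y (tie → lowest x): (10, -10).
  2. Sort the remaining points by polar angle around p₀.
  3. Walk through sorted points, maintaining a stack; pop the top while the last three entries make a non-left turn (cross product ≤ 0).
  4. Final stack is the convex hull in CCW order: (10, -10), (-4, 3), (-5, 2), (-3, -3).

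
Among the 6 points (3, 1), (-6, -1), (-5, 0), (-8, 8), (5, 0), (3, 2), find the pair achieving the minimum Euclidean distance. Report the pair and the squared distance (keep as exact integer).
Pair = ((3, 1), (3, 2)); squared distance = 1

Compute all C(6, 2) = 15 pairwise squared distances (x_i − x_j)² + (y_i − y_j)². The minimum is 1, attained by the pair ((3, 1), (3, 2)).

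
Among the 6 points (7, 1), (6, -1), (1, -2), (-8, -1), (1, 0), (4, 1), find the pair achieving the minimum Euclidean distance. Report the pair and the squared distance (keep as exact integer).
Pair = ((1, -2), (1, 0)); squared distance = 4

Compute all C(6, 2) = 15 pairwise squared distances (x_i − x_j)² + (y_i − y_j)². The minimum is 4, attained by the pair ((1, -2), (1, 0)).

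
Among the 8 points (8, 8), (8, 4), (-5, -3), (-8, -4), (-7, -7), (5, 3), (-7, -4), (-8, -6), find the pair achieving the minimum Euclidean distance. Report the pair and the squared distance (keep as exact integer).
Pair = ((-8, -4), (-7, -4)); squared distance = 1

Compute all C(8, 2) = 28 pairwise squared distances (x_i − x_j)² + (y_i − y_j)². The minimum is 1, attained by the pair ((-8, -4), (-7, -4)).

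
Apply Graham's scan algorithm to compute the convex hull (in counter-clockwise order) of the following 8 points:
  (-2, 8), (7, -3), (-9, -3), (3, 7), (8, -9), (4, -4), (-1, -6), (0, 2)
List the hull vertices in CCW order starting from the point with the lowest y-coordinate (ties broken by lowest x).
Hull (CCW) = [(8, -9), (7, -3), (3, 7), (-2, 8), (-9, -3), (-1, -6)]

Graham scan procedure:
  1. Find the pivot p₀ = point with lowest y (tie → lowest x): (8, -9).
  2. Sort the remaining points by polar angle around p₀.
  3. Walk through sorted points, maintaining a stack; pop the top while the last three entries make a non-left turn (cross product ≤ 0).
  4. Final stack is the convex hull in CCW order: (8, -9), (7, -3), (3, 7), (-2, 8), (-9, -3), (-1, -6).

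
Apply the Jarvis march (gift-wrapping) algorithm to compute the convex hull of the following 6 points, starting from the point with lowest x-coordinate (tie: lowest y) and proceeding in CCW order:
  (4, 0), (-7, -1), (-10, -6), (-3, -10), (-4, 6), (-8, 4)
Hull (CCW) = [(-10, -6), (-3, -10), (4, 0), (-4, 6), (-8, 4)]

Jarvis march: at each step, from the current hull vertex p, select the next vertex q as the point such that every other point lies strictly to the left of (or on) the directed line p → q. (Equivalently: for every other point r, the cross product (q − p) × (r − p) ≥ 0.)
Starting point (lowest x, tie lowest y): (-10, -6). Wrap until returning to start. Resulting hull: (-10, -6), (-3, -10), (4, 0), (-4, 6), (-8, 4).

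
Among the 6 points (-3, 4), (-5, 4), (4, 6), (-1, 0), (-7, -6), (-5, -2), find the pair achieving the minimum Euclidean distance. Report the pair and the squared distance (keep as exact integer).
Pair = ((-3, 4), (-5, 4)); squared distance = 4

Compute all C(6, 2) = 15 pairwise squared distances (x_i − x_j)² + (y_i − y_j)². The minimum is 4, attained by the pair ((-3, 4), (-5, 4)).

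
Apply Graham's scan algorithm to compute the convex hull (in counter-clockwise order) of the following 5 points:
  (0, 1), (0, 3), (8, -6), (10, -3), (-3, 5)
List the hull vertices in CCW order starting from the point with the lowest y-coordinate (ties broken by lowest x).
Hull (CCW) = [(8, -6), (10, -3), (-3, 5), (0, 1)]

Graham scan procedure:
  1. Find the pivot p₀ = point with lowest y (tie → lowest x): (8, -6).
  2. Sort the remaining points by polar angle around p₀.
  3. Walk through sorted points, maintaining a stack; pop the top while the last three entries make a non-left turn (cross product ≤ 0).
  4. Final stack is the convex hull in CCW order: (8, -6), (10, -3), (-3, 5), (0, 1).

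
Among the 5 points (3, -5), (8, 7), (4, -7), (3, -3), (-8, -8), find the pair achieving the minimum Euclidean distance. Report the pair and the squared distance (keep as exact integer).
Pair = ((3, -5), (3, -3)); squared distance = 4

Compute all C(5, 2) = 10 pairwise squared distances (x_i − x_j)² + (y_i − y_j)². The minimum is 4, attained by the pair ((3, -5), (3, -3)).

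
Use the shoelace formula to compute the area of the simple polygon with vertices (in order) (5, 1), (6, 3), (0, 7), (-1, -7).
Area = 46

Shoelace formula: Area = (1/2) |Σ_i (x_i · y_{i+1} − x_{i+1} · y_i)| (indices mod n). Compute each cross term:
  (5)(3) − (6)(1) = 9
  (6)(7) − (0)(3) = 42
  (0)(-7) − (-1)(7) = 7
  (-1)(1) − (5)(-7) = 34
Sum = 92, so (signed) Area = 92/2 = 46, |Area| = 46.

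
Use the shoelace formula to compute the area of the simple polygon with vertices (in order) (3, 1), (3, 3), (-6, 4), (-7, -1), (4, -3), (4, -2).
Area = 109/2

Shoelace formula: Area = (1/2) |Σ_i (x_i · y_{i+1} − x_{i+1} · y_i)| (indices mod n). Compute each cross term:
  (3)(3) − (3)(1) = 6
  (3)(4) − (-6)(3) = 30
  (-6)(-1) − (-7)(4) = 34
  (-7)(-3) − (4)(-1) = 25
  (4)(-2) − (4)(-3) = 4
  (4)(1) − (3)(-2) = 10
Sum = 109, so (signed) Area = 109/2 = 109/2, |Area| = 109/2.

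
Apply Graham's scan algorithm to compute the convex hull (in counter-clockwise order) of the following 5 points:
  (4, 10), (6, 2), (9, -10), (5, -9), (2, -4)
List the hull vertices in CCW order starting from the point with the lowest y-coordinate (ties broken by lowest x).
Hull (CCW) = [(9, -10), (4, 10), (2, -4), (5, -9)]

Graham scan procedure:
  1. Find the pivot p₀ = point with lowest y (tie → lowest x): (9, -10).
  2. Sort the remaining points by polar angle around p₀.
  3. Walk through sorted points, maintaining a stack; pop the top while the last three entries make a non-left turn (cross product ≤ 0).
  4. Final stack is the convex hull in CCW order: (9, -10), (4, 10), (2, -4), (5, -9).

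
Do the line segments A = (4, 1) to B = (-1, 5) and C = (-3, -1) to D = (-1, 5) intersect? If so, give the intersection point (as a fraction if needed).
Yes; intersection at (-1, 5) (t = 1 on AB, s = 1 on CD)

Parametrize AB as A + t(B − A) = (4 + -5 t, 1 + 4 t) and CD as C + s(D − C) = (-3 + 2 s, -1 + 6 s). Solve the linear system for (t, s). Determinant = 38 ≠ 0, so a unique intersection of the containing lines exists. Solution: t = 1, s = 1 — both in [0, 1], so the segments cross. Intersection point: (-1, 5).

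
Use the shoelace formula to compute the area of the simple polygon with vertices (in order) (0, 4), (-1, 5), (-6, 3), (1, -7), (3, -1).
Area = 51

Shoelace formula: Area = (1/2) |Σ_i (x_i · y_{i+1} − x_{i+1} · y_i)| (indices mod n). Compute each cross term:
  (0)(5) − (-1)(4) = 4
  (-1)(3) − (-6)(5) = 27
  (-6)(-7) − (1)(3) = 39
  (1)(-1) − (3)(-7) = 20
  (3)(4) − (0)(-1) = 12
Sum = 102, so (signed) Area = 102/2 = 51, |Area| = 51.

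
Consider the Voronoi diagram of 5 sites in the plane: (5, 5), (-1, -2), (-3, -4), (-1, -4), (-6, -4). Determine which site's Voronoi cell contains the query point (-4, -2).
Nearest site = (-3, -4)

The Voronoi cell of site s contains exactly those query points closer to s than to any other site. Compute squared distances from q = (-4, -2) to each site:
  (-3 − -4)² + (-4 − -2)² = 5
  (-6 − -4)² + (-4 − -2)² = 8
  (-1 − -4)² + (-2 − -2)² = 9
  (-1 − -4)² + (-4 − -2)² = 13
  (5 − -4)² + (5 − -2)² = 130
Minimum is attained by (-3, -4), so q lies in its Voronoi cell.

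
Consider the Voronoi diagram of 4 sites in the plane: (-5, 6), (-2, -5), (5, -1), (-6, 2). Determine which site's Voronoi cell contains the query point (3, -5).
Nearest site = (5, -1)

The Voronoi cell of site s contains exactly those query points closer to s than to any other site. Compute squared distances from q = (3, -5) to each site:
  (5 − 3)² + (-1 − -5)² = 20
  (-2 − 3)² + (-5 − -5)² = 25
  (-6 − 3)² + (2 − -5)² = 130
  (-5 − 3)² + (6 − -5)² = 185
Minimum is attained by (5, -1), so q lies in its Voronoi cell.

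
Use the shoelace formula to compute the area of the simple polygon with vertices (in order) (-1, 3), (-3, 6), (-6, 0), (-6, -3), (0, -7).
Area = 46

Shoelace formula: Area = (1/2) |Σ_i (x_i · y_{i+1} − x_{i+1} · y_i)| (indices mod n). Compute each cross term:
  (-1)(6) − (-3)(3) = 3
  (-3)(0) − (-6)(6) = 36
  (-6)(-3) − (-6)(0) = 18
  (-6)(-7) − (0)(-3) = 42
  (0)(3) − (-1)(-7) = -7
Sum = 92, so (signed) Area = 92/2 = 46, |Area| = 46.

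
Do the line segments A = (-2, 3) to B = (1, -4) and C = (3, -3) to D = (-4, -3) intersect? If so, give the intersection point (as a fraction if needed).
Yes; intersection at (4/7, -3) (t = 6/7 on AB, s = 17/49 on CD)

Parametrize AB as A + t(B − A) = (-2 + 3 t, 3 + -7 t) and CD as C + s(D − C) = (3 + -7 s, -3 + 0 s). Solve the linear system for (t, s). Determinant = 49 ≠ 0, so a unique intersection of the containing lines exists. Solution: t = 6/7, s = 17/49 — both in [0, 1], so the segments cross. Intersection point: (4/7, -3).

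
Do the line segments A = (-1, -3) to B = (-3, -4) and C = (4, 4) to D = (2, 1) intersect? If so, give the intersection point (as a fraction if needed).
No (intersection of containing lines falls outside at least one segment)

Parametrize and solve: t = -1/4, s = 9/4. At least one of these is outside [0, 1], so the segments do not intersect.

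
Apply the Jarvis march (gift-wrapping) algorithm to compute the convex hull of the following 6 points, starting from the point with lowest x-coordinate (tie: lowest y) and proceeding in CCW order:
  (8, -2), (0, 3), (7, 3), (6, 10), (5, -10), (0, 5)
Hull (CCW) = [(0, 3), (5, -10), (8, -2), (6, 10), (0, 5)]

Jarvis march: at each step, from the current hull vertex p, select the next vertex q as the point such that every other point lies strictly to the left of (or on) the directed line p → q. (Equivalently: for every other point r, the cross product (q − p) × (r − p) ≥ 0.)
Starting point (lowest x, tie lowest y): (0, 3). Wrap until returning to start. Resulting hull: (0, 3), (5, -10), (8, -2), (6, 10), (0, 5).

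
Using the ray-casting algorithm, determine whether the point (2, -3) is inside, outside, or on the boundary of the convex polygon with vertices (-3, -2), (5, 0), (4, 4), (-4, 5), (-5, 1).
The point (2, -3) lies strictly outside the polygon

Cast a horizontal ray to the right from the query point and count how many polygon edges it crosses (each edge strictly once or zero times, handled with the usual half-open convention). 
Parity of crossings → even ⇒ outside.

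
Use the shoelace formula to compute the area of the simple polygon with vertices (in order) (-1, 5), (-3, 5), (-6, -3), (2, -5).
Area = 45

Shoelace formula: Area = (1/2) |Σ_i (x_i · y_{i+1} − x_{i+1} · y_i)| (indices mod n). Compute each cross term:
  (-1)(5) − (-3)(5) = 10
  (-3)(-3) − (-6)(5) = 39
  (-6)(-5) − (2)(-3) = 36
  (2)(5) − (-1)(-5) = 5
Sum = 90, so (signed) Area = 90/2 = 45, |Area| = 45.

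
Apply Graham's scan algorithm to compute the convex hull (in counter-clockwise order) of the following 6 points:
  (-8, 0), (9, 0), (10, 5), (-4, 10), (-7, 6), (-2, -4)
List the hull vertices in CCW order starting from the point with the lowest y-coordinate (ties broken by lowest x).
Hull (CCW) = [(-2, -4), (9, 0), (10, 5), (-4, 10), (-7, 6), (-8, 0)]

Graham scan procedure:
  1. Find the pivot p₀ = point with lowest y (tie → lowest x): (-2, -4).
  2. Sort the remaining points by polar angle around p₀.
  3. Walk through sorted points, maintaining a stack; pop the top while the last three entries make a non-left turn (cross product ≤ 0).
  4. Final stack is the convex hull in CCW order: (-2, -4), (9, 0), (10, 5), (-4, 10), (-7, 6), (-8, 0).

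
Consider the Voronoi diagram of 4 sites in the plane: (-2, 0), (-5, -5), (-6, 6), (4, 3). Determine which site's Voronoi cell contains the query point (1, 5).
Nearest site = (4, 3)

The Voronoi cell of site s contains exactly those query points closer to s than to any other site. Compute squared distances from q = (1, 5) to each site:
  (4 − 1)² + (3 − 5)² = 13
  (-2 − 1)² + (0 − 5)² = 34
  (-6 − 1)² + (6 − 5)² = 50
  (-5 − 1)² + (-5 − 5)² = 136
Minimum is attained by (4, 3), so q lies in its Voronoi cell.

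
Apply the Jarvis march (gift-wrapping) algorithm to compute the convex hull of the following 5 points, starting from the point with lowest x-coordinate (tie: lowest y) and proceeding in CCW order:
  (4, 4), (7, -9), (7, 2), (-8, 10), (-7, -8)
Hull (CCW) = [(-8, 10), (-7, -8), (7, -9), (7, 2), (4, 4)]

Jarvis march: at each step, from the current hull vertex p, select the next vertex q as the point such that every other point lies strictly to the left of (or on) the directed line p → q. (Equivalently: for every other point r, the cross product (q − p) × (r − p) ≥ 0.)
Starting point (lowest x, tie lowest y): (-8, 10). Wrap until returning to start. Resulting hull: (-8, 10), (-7, -8), (7, -9), (7, 2), (4, 4).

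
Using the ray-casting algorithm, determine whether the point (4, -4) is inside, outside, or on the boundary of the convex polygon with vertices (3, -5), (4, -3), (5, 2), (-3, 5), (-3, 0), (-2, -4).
The point (4, -4) lies strictly outside the polygon

Cast a horizontal ray to the right from the query point and count how many polygon edges it crosses (each edge strictly once or zero times, handled with the usual half-open convention). 
Parity of crossings → even ⇒ outside.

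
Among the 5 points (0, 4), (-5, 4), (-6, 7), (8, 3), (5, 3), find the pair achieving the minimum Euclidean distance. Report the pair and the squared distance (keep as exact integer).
Pair = ((8, 3), (5, 3)); squared distance = 9

Compute all C(5, 2) = 10 pairwise squared distances (x_i − x_j)² + (y_i − y_j)². The minimum is 9, attained by the pair ((8, 3), (5, 3)).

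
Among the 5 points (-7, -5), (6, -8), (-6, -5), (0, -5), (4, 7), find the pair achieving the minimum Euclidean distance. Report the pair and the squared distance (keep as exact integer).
Pair = ((-7, -5), (-6, -5)); squared distance = 1

Compute all C(5, 2) = 10 pairwise squared distances (x_i − x_j)² + (y_i − y_j)². The minimum is 1, attained by the pair ((-7, -5), (-6, -5)).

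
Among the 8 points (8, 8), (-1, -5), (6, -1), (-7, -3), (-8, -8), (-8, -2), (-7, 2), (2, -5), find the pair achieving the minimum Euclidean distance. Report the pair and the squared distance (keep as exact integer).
Pair = ((-7, -3), (-8, -2)); squared distance = 2

Compute all C(8, 2) = 28 pairwise squared distances (x_i − x_j)² + (y_i − y_j)². The minimum is 2, attained by the pair ((-7, -3), (-8, -2)).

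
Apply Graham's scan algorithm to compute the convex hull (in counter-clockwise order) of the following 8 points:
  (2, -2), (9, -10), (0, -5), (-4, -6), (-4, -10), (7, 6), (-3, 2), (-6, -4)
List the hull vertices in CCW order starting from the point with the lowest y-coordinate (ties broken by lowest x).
Hull (CCW) = [(-4, -10), (9, -10), (7, 6), (-3, 2), (-6, -4)]

Graham scan procedure:
  1. Find the pivot p₀ = point with lowest y (tie → lowest x): (-4, -10).
  2. Sort the remaining points by polar angle around p₀.
  3. Walk through sorted points, maintaining a stack; pop the top while the last three entries make a non-left turn (cross product ≤ 0).
  4. Final stack is the convex hull in CCW order: (-4, -10), (9, -10), (7, 6), (-3, 2), (-6, -4).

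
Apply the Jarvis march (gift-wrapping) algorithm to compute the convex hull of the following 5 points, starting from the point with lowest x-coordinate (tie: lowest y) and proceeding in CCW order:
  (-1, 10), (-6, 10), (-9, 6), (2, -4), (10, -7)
Hull (CCW) = [(-9, 6), (2, -4), (10, -7), (-1, 10), (-6, 10)]

Jarvis march: at each step, from the current hull vertex p, select the next vertex q as the point such that every other point lies strictly to the left of (or on) the directed line p → q. (Equivalently: for every other point r, the cross product (q − p) × (r − p) ≥ 0.)
Starting point (lowest x, tie lowest y): (-9, 6). Wrap until returning to start. Resulting hull: (-9, 6), (2, -4), (10, -7), (-1, 10), (-6, 10).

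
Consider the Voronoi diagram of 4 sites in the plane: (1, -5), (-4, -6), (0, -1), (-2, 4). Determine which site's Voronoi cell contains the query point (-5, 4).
Nearest site = (-2, 4)

The Voronoi cell of site s contains exactly those query points closer to s than to any other site. Compute squared distances from q = (-5, 4) to each site:
  (-2 − -5)² + (4 − 4)² = 9
  (0 − -5)² + (-1 − 4)² = 50
  (-4 − -5)² + (-6 − 4)² = 101
  (1 − -5)² + (-5 − 4)² = 117
Minimum is attained by (-2, 4), so q lies in its Voronoi cell.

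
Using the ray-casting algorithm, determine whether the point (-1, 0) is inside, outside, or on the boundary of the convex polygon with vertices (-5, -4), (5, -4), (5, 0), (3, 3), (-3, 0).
The point (-1, 0) lies strictly inside the polygon

Cast a horizontal ray to the right from the query point and count how many polygon edges it crosses (each edge strictly once or zero times, handled with the usual half-open convention). 
Parity of crossings → odd ⇒ inside.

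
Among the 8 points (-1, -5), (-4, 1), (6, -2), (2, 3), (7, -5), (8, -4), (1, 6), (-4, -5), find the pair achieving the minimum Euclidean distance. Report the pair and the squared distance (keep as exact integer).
Pair = ((7, -5), (8, -4)); squared distance = 2

Compute all C(8, 2) = 28 pairwise squared distances (x_i − x_j)² + (y_i − y_j)². The minimum is 2, attained by the pair ((7, -5), (8, -4)).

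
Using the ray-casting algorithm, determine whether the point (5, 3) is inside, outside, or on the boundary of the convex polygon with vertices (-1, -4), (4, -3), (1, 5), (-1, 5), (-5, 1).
The point (5, 3) lies strictly outside the polygon

Cast a horizontal ray to the right from the query point and count how many polygon edges it crosses (each edge strictly once or zero times, handled with the usual half-open convention). 
Parity of crossings → even ⇒ outside.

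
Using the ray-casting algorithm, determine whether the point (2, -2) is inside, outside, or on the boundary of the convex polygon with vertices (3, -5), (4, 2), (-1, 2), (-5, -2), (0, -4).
The point (2, -2) lies strictly inside the polygon

Cast a horizontal ray to the right from the query point and count how many polygon edges it crosses (each edge strictly once or zero times, handled with the usual half-open convention). 
Parity of crossings → odd ⇒ inside.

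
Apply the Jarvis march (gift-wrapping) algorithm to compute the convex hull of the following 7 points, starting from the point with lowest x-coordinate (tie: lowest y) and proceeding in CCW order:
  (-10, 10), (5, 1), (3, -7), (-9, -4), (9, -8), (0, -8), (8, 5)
Hull (CCW) = [(-10, 10), (-9, -4), (0, -8), (9, -8), (8, 5)]

Jarvis march: at each step, from the current hull vertex p, select the next vertex q as the point such that every other point lies strictly to the left of (or on) the directed line p → q. (Equivalently: for every other point r, the cross product (q − p) × (r − p) ≥ 0.)
Starting point (lowest x, tie lowest y): (-10, 10). Wrap until returning to start. Resulting hull: (-10, 10), (-9, -4), (0, -8), (9, -8), (8, 5).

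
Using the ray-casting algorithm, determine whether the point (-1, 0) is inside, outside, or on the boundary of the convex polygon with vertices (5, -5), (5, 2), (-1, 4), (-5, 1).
The point (-1, 0) lies strictly inside the polygon

Cast a horizontal ray to the right from the query point and count how many polygon edges it crosses (each edge strictly once or zero times, handled with the usual half-open convention). 
Parity of crossings → odd ⇒ inside.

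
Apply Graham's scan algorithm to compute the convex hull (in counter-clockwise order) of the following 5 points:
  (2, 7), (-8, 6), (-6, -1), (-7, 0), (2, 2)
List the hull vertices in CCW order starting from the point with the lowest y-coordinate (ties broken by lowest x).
Hull (CCW) = [(-6, -1), (2, 2), (2, 7), (-8, 6), (-7, 0)]

Graham scan procedure:
  1. Find the pivot p₀ = point with lowest y (tie → lowest x): (-6, -1).
  2. Sort the remaining points by polar angle around p₀.
  3. Walk through sorted points, maintaining a stack; pop the top while the last three entries make a non-left turn (cross product ≤ 0).
  4. Final stack is the convex hull in CCW order: (-6, -1), (2, 2), (2, 7), (-8, 6), (-7, 0).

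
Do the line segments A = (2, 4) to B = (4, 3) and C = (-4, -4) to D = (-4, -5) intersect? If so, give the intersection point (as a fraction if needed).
No (intersection of containing lines falls outside at least one segment)

Parametrize and solve: t = -3, s = -11. At least one of these is outside [0, 1], so the segments do not intersect.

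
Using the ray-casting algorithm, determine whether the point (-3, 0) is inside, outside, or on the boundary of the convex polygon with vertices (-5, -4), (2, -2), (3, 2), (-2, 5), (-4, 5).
The point (-3, 0) lies strictly inside the polygon

Cast a horizontal ray to the right from the query point and count how many polygon edges it crosses (each edge strictly once or zero times, handled with the usual half-open convention). 
Parity of crossings → odd ⇒ inside.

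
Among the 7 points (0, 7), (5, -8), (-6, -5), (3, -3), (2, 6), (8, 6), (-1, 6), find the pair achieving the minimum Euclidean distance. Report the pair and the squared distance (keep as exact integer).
Pair = ((0, 7), (-1, 6)); squared distance = 2

Compute all C(7, 2) = 21 pairwise squared distances (x_i − x_j)² + (y_i − y_j)². The minimum is 2, attained by the pair ((0, 7), (-1, 6)).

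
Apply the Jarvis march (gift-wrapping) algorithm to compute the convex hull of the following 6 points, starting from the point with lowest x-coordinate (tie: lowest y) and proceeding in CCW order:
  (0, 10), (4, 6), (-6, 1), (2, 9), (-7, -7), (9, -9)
Hull (CCW) = [(-7, -7), (9, -9), (4, 6), (2, 9), (0, 10), (-6, 1)]

Jarvis march: at each step, from the current hull vertex p, select the next vertex q as the point such that every other point lies strictly to the left of (or on) the directed line p → q. (Equivalently: for every other point r, the cross product (q − p) × (r − p) ≥ 0.)
Starting point (lowest x, tie lowest y): (-7, -7). Wrap until returning to start. Resulting hull: (-7, -7), (9, -9), (4, 6), (2, 9), (0, 10), (-6, 1).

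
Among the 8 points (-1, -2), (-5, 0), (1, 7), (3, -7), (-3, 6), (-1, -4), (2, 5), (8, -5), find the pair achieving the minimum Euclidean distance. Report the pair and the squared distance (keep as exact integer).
Pair = ((-1, -2), (-1, -4)); squared distance = 4

Compute all C(8, 2) = 28 pairwise squared distances (x_i − x_j)² + (y_i − y_j)². The minimum is 4, attained by the pair ((-1, -2), (-1, -4)).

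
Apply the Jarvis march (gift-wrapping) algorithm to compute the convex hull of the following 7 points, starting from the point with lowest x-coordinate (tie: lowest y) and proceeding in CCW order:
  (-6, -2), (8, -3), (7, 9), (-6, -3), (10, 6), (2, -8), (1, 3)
Hull (CCW) = [(-6, -3), (2, -8), (8, -3), (10, 6), (7, 9), (-6, -2)]

Jarvis march: at each step, from the current hull vertex p, select the next vertex q as the point such that every other point lies strictly to the left of (or on) the directed line p → q. (Equivalently: for every other point r, the cross product (q − p) × (r − p) ≥ 0.)
Starting point (lowest x, tie lowest y): (-6, -3). Wrap until returning to start. Resulting hull: (-6, -3), (2, -8), (8, -3), (10, 6), (7, 9), (-6, -2).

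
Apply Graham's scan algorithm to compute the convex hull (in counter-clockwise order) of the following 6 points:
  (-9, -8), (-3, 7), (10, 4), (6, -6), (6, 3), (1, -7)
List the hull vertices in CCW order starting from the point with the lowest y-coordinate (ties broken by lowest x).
Hull (CCW) = [(-9, -8), (1, -7), (6, -6), (10, 4), (-3, 7)]

Graham scan procedure:
  1. Find the pivot p₀ = point with lowest y (tie → lowest x): (-9, -8).
  2. Sort the remaining points by polar angle around p₀.
  3. Walk through sorted points, maintaining a stack; pop the top while the last three entries make a non-left turn (cross product ≤ 0).
  4. Final stack is the convex hull in CCW order: (-9, -8), (1, -7), (6, -6), (10, 4), (-3, 7).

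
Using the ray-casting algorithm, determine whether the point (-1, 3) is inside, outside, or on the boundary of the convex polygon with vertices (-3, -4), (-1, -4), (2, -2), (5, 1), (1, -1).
The point (-1, 3) lies strictly outside the polygon

Cast a horizontal ray to the right from the query point and count how many polygon edges it crosses (each edge strictly once or zero times, handled with the usual half-open convention). 
Parity of crossings → even ⇒ outside.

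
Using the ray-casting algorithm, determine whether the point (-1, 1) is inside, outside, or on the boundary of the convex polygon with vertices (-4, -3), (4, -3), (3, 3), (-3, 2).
The point (-1, 1) lies strictly inside the polygon

Cast a horizontal ray to the right from the query point and count how many polygon edges it crosses (each edge strictly once or zero times, handled with the usual half-open convention). 
Parity of crossings → odd ⇒ inside.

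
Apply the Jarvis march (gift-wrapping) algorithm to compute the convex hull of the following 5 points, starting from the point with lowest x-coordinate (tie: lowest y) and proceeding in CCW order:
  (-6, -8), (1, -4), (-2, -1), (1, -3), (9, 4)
Hull (CCW) = [(-6, -8), (1, -4), (9, 4), (-2, -1)]

Jarvis march: at each step, from the current hull vertex p, select the next vertex q as the point such that every other point lies strictly to the left of (or on) the directed line p → q. (Equivalently: for every other point r, the cross product (q − p) × (r − p) ≥ 0.)
Starting point (lowest x, tie lowest y): (-6, -8). Wrap until returning to start. Resulting hull: (-6, -8), (1, -4), (9, 4), (-2, -1).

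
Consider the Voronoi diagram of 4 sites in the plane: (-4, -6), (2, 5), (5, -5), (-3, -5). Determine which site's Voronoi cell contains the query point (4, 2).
Nearest site = (2, 5)

The Voronoi cell of site s contains exactly those query points closer to s than to any other site. Compute squared distances from q = (4, 2) to each site:
  (2 − 4)² + (5 − 2)² = 13
  (5 − 4)² + (-5 − 2)² = 50
  (-3 − 4)² + (-5 − 2)² = 98
  (-4 − 4)² + (-6 − 2)² = 128
Minimum is attained by (2, 5), so q lies in its Voronoi cell.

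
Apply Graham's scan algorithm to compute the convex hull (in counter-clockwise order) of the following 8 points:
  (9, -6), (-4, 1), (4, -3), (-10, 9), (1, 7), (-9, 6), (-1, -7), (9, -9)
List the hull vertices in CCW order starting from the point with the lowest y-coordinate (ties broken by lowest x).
Hull (CCW) = [(9, -9), (9, -6), (1, 7), (-10, 9), (-9, 6), (-1, -7)]

Graham scan procedure:
  1. Find the pivot p₀ = point with lowest y (tie → lowest x): (9, -9).
  2. Sort the remaining points by polar angle around p₀.
  3. Walk through sorted points, maintaining a stack; pop the top while the last three entries make a non-left turn (cross product ≤ 0).
  4. Final stack is the convex hull in CCW order: (9, -9), (9, -6), (1, 7), (-10, 9), (-9, 6), (-1, -7).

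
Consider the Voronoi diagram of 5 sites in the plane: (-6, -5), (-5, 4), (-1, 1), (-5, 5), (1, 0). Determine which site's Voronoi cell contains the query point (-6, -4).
Nearest site = (-6, -5)

The Voronoi cell of site s contains exactly those query points closer to s than to any other site. Compute squared distances from q = (-6, -4) to each site:
  (-6 − -6)² + (-5 − -4)² = 1
  (-1 − -6)² + (1 − -4)² = 50
  (-5 − -6)² + (4 − -4)² = 65
  (1 − -6)² + (0 − -4)² = 65
  (-5 − -6)² + (5 − -4)² = 82
Minimum is attained by (-6, -5), so q lies in its Voronoi cell.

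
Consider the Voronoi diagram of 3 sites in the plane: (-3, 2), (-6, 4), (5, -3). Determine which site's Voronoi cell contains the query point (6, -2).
Nearest site = (5, -3)

The Voronoi cell of site s contains exactly those query points closer to s than to any other site. Compute squared distances from q = (6, -2) to each site:
  (5 − 6)² + (-3 − -2)² = 2
  (-3 − 6)² + (2 − -2)² = 97
  (-6 − 6)² + (4 − -2)² = 180
Minimum is attained by (5, -3), so q lies in its Voronoi cell.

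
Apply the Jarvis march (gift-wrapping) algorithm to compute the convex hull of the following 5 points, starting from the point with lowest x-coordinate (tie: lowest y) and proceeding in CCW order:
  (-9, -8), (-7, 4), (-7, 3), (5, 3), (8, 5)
Hull (CCW) = [(-9, -8), (8, 5), (-7, 4)]

Jarvis march: at each step, from the current hull vertex p, select the next vertex q as the point such that every other point lies strictly to the left of (or on) the directed line p → q. (Equivalently: for every other point r, the cross product (q − p) × (r − p) ≥ 0.)
Starting point (lowest x, tie lowest y): (-9, -8). Wrap until returning to start. Resulting hull: (-9, -8), (8, 5), (-7, 4).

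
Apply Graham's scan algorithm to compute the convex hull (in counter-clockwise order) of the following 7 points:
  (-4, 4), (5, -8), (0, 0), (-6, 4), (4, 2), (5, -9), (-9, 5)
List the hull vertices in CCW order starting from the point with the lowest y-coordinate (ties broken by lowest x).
Hull (CCW) = [(5, -9), (5, -8), (4, 2), (-4, 4), (-9, 5)]

Graham scan procedure:
  1. Find the pivot p₀ = point with lowest y (tie → lowest x): (5, -9).
  2. Sort the remaining points by polar angle around p₀.
  3. Walk through sorted points, maintaining a stack; pop the top while the last three entries make a non-left turn (cross product ≤ 0).
  4. Final stack is the convex hull in CCW order: (5, -9), (5, -8), (4, 2), (-4, 4), (-9, 5).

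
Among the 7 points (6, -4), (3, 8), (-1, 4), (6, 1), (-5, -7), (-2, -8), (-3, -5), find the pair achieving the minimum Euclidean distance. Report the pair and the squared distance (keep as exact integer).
Pair = ((-5, -7), (-3, -5)); squared distance = 8

Compute all C(7, 2) = 21 pairwise squared distances (x_i − x_j)² + (y_i − y_j)². The minimum is 8, attained by the pair ((-5, -7), (-3, -5)).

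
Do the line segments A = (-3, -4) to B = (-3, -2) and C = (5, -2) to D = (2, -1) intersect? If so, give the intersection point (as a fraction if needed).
No (intersection of containing lines falls outside at least one segment)

Parametrize and solve: t = 7/3, s = 8/3. At least one of these is outside [0, 1], so the segments do not intersect.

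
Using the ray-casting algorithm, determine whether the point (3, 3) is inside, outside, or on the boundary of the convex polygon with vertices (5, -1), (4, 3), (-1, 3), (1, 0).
The point (3, 3) lies on the polygon boundary

Boundary check: the query satisfies the collinearity and bounding-box conditions for some polygon edge, so it lies exactly on the boundary.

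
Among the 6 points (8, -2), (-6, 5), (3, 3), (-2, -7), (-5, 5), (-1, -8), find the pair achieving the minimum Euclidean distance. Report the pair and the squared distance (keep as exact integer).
Pair = ((-6, 5), (-5, 5)); squared distance = 1

Compute all C(6, 2) = 15 pairwise squared distances (x_i − x_j)² + (y_i − y_j)². The minimum is 1, attained by the pair ((-6, 5), (-5, 5)).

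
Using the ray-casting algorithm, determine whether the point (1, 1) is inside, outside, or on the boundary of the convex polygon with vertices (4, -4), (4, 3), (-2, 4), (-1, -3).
The point (1, 1) lies strictly inside the polygon

Cast a horizontal ray to the right from the query point and count how many polygon edges it crosses (each edge strictly once or zero times, handled with the usual half-open convention). 
Parity of crossings → odd ⇒ inside.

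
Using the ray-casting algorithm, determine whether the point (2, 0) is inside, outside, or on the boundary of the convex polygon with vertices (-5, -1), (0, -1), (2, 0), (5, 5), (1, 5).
The point (2, 0) lies on the polygon boundary

Boundary check: the query satisfies the collinearity and bounding-box conditions for some polygon edge, so it lies exactly on the boundary.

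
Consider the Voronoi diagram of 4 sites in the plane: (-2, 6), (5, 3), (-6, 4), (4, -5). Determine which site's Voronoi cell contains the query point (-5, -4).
Nearest site = (-6, 4)

The Voronoi cell of site s contains exactly those query points closer to s than to any other site. Compute squared distances from q = (-5, -4) to each site:
  (-6 − -5)² + (4 − -4)² = 65
  (4 − -5)² + (-5 − -4)² = 82
  (-2 − -5)² + (6 − -4)² = 109
  (5 − -5)² + (3 − -4)² = 149
Minimum is attained by (-6, 4), so q lies in its Voronoi cell.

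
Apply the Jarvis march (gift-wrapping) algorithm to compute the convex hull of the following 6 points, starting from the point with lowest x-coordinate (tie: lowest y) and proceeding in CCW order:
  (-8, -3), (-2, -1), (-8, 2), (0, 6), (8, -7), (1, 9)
Hull (CCW) = [(-8, -3), (8, -7), (1, 9), (-8, 2)]

Jarvis march: at each step, from the current hull vertex p, select the next vertex q as the point such that every other point lies strictly to the left of (or on) the directed line p → q. (Equivalently: for every other point r, the cross product (q − p) × (r − p) ≥ 0.)
Starting point (lowest x, tie lowest y): (-8, -3). Wrap until returning to start. Resulting hull: (-8, -3), (8, -7), (1, 9), (-8, 2).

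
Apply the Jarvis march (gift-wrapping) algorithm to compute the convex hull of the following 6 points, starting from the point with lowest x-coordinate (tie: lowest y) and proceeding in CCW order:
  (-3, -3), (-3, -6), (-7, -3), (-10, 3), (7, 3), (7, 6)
Hull (CCW) = [(-10, 3), (-7, -3), (-3, -6), (7, 3), (7, 6)]

Jarvis march: at each step, from the current hull vertex p, select the next vertex q as the point such that every other point lies strictly to the left of (or on) the directed line p → q. (Equivalently: for every other point r, the cross product (q − p) × (r − p) ≥ 0.)
Starting point (lowest x, tie lowest y): (-10, 3). Wrap until returning to start. Resulting hull: (-10, 3), (-7, -3), (-3, -6), (7, 3), (7, 6).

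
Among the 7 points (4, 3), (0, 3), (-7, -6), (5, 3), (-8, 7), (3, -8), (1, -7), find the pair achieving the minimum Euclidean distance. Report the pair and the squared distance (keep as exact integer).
Pair = ((4, 3), (5, 3)); squared distance = 1

Compute all C(7, 2) = 21 pairwise squared distances (x_i − x_j)² + (y_i − y_j)². The minimum is 1, attained by the pair ((4, 3), (5, 3)).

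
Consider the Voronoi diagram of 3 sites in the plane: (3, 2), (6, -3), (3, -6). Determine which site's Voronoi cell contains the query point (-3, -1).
Nearest site = (3, 2)

The Voronoi cell of site s contains exactly those query points closer to s than to any other site. Compute squared distances from q = (-3, -1) to each site:
  (3 − -3)² + (2 − -1)² = 45
  (3 − -3)² + (-6 − -1)² = 61
  (6 − -3)² + (-3 − -1)² = 85
Minimum is attained by (3, 2), so q lies in its Voronoi cell.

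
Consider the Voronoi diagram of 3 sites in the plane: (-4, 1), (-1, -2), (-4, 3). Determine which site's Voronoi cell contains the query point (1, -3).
Nearest site = (-1, -2)

The Voronoi cell of site s contains exactly those query points closer to s than to any other site. Compute squared distances from q = (1, -3) to each site:
  (-1 − 1)² + (-2 − -3)² = 5
  (-4 − 1)² + (1 − -3)² = 41
  (-4 − 1)² + (3 − -3)² = 61
Minimum is attained by (-1, -2), so q lies in its Voronoi cell.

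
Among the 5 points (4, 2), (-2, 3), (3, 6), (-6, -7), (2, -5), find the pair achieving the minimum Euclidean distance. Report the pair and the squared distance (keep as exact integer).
Pair = ((4, 2), (3, 6)); squared distance = 17

Compute all C(5, 2) = 10 pairwise squared distances (x_i − x_j)² + (y_i − y_j)². The minimum is 17, attained by the pair ((4, 2), (3, 6)).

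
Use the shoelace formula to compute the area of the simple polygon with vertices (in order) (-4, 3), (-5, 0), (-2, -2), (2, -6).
Area = 23/2

Shoelace formula: Area = (1/2) |Σ_i (x_i · y_{i+1} − x_{i+1} · y_i)| (indices mod n). Compute each cross term:
  (-4)(0) − (-5)(3) = 15
  (-5)(-2) − (-2)(0) = 10
  (-2)(-6) − (2)(-2) = 16
  (2)(3) − (-4)(-6) = -18
Sum = 23, so (signed) Area = 23/2 = 23/2, |Area| = 23/2.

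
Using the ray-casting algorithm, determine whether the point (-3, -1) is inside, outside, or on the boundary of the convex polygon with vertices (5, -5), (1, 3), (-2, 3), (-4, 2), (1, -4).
The point (-3, -1) lies strictly outside the polygon

Cast a horizontal ray to the right from the query point and count how many polygon edges it crosses (each edge strictly once or zero times, handled with the usual half-open convention). 
Parity of crossings → even ⇒ outside.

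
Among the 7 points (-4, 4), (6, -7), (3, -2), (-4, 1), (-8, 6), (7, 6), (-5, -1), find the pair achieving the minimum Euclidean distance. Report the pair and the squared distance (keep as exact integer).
Pair = ((-4, 1), (-5, -1)); squared distance = 5

Compute all C(7, 2) = 21 pairwise squared distances (x_i − x_j)² + (y_i − y_j)². The minimum is 5, attained by the pair ((-4, 1), (-5, -1)).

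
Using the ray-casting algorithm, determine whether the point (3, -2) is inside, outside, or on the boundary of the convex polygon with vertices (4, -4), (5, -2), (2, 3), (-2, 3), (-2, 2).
The point (3, -2) lies strictly inside the polygon

Cast a horizontal ray to the right from the query point and count how many polygon edges it crosses (each edge strictly once or zero times, handled with the usual half-open convention). 
Parity of crossings → odd ⇒ inside.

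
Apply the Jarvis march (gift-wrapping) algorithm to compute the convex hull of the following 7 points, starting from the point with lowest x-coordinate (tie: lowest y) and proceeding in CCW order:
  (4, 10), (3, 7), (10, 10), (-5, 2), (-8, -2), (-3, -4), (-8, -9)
Hull (CCW) = [(-8, -9), (-3, -4), (10, 10), (4, 10), (-5, 2), (-8, -2)]

Jarvis march: at each step, from the current hull vertex p, select the next vertex q as the point such that every other point lies strictly to the left of (or on) the directed line p → q. (Equivalently: for every other point r, the cross product (q − p) × (r − p) ≥ 0.)
Starting point (lowest x, tie lowest y): (-8, -9). Wrap until returning to start. Resulting hull: (-8, -9), (-3, -4), (10, 10), (4, 10), (-5, 2), (-8, -2).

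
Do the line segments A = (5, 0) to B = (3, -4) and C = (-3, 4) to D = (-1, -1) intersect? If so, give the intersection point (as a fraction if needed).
No (intersection of containing lines falls outside at least one segment)

Parametrize and solve: t = 16/9, s = 20/9. At least one of these is outside [0, 1], so the segments do not intersect.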